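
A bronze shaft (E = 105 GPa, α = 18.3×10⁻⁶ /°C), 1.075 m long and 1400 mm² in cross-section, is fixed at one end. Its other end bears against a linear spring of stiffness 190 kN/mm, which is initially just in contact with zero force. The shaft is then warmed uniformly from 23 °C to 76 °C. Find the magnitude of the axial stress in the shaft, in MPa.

The unrestrained thermal change is αΔT L = 18.3×10⁻⁶ × 53 × 1075 = 1.043 mm.
Let P be the compressive force at the spring. The shaft shortens elastically by PL/(AE) and the spring compresses by P/k; together these equal δ_free.
P [ L/(AE) + 1/k ] = δ_free → P [ 1075/(1400×105×10³) + 1/(190×10³) ] = 1.043.
P = 1.043 / 1.258×10⁻⁵ = 82910 N.
σ = P/A = 82910/1400 = 59.22 MPa.

σ ≈ 59.2 MPa (compressive)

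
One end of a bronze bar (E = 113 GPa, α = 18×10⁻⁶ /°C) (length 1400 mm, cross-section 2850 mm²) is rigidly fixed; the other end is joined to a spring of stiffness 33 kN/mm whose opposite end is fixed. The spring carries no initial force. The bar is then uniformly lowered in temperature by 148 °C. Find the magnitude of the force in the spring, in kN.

P ≈ 108 kN

If the spring were absent the bar would shorten by αΔT L = 18×10⁻⁶ × 148 × 1400 = 3.73 mm.
With a force P in the spring, the elastic change of the bar is PL/(AE) and that of the spring is P/k; compatibility requires their sum to equal δ_free.
P [ L/(AE) + 1/k ] = δ_free → P [ 1400/(2850×113×10³) + 1/(33×10³) ] = 3.73.
P = 3.73 / 3.465×10⁻⁵ = 107600 N.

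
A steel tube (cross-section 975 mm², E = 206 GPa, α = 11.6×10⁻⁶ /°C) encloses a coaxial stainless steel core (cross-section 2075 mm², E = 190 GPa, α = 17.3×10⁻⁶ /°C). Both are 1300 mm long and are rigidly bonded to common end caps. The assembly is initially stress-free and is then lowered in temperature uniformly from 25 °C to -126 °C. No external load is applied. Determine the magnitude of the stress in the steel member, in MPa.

σ ≈ 117 MPa (compressive)

Equilibrium of a rigid end plate with no external load gives equal and opposite internal forces ±P in the two members. Since α_{stainless steel} > α_{steel}, cooling drives the stainless steel into tension and the steel into compression.
Compatibility of the two members (thermal + elastic change equal): (α₁ − α₂)ΔT = P·[1/(A₁E₁) + 1/(A₂E₂)].
|α₁ − α₂|·ΔT = 5.7×10⁻⁶ × 151 = 0.0008607.
1/(A₁E₁) + 1/(A₂E₂) = 1/(975×206×10³) + 1/(2075×190×10³) = 7.515×10⁻⁹ N⁻¹.
So P = 0.0008607 / 7.515×10⁻⁹ = 114.5 kN.
σ_{steel} = P/A₁ = 114500/975 = 117.5 MPa, compressive.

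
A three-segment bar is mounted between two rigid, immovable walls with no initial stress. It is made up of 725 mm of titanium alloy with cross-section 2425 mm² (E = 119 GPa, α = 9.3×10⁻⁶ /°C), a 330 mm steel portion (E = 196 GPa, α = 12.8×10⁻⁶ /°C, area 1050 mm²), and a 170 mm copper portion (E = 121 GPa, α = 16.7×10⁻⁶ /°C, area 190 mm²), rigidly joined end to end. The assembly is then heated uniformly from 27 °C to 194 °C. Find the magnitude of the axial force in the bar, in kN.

P ≈ 200 kN (compressive)

Free thermal expansion of the whole bar: Σ αᵢΔT Lᵢ = 9.3×10⁻⁶×167×725 + 12.8×10⁻⁶×167×330 + 16.7×10⁻⁶×167×170 = 2.306 mm.
The walls prevent any net length change, so an axial force P (same in every segment) develops. Compatibility: P · Σ Lᵢ/(AᵢEᵢ) = δ_free.
The series flexibility is Σ Lᵢ/(AᵢEᵢ) = 725/(2425×119×10³) + 330/(1050×196×10³) + 170/(190×121×10³) = 1.151×10⁻⁵ mm/N.
So P = 2.306 / 1.151×10⁻⁵ = 200.3 kN, compressive.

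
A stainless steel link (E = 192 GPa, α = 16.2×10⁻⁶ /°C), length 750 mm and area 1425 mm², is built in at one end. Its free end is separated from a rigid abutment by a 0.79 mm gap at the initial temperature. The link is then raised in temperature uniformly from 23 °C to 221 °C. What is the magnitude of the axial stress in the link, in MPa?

σ ≈ 414 MPa (compressive)

If the wall were absent the link would grow by αΔT L = 16.2×10⁻⁶ × 198 × 750 = 2.406 mm.
After closing the 0.79 mm clearance, 2.406 − 0.79 = 1.616 mm of expansion remains to be suppressed by the wall.
Compatibility: PL/(AE) = 1.616 mm, so σ = P/A = E × (1.616/750) = 413.6 MPa.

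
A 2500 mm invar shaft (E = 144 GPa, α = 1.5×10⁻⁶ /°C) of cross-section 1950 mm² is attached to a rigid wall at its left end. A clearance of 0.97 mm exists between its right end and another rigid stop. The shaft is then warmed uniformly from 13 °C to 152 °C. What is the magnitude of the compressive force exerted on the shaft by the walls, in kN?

Unrestrained expansion: δ_free = αΔT L = 1.5×10⁻⁶ × 139 × 2500 = 0.5212 mm.
This is smaller than the 0.97 mm clearance, so the shaft expands freely without reaching the stop — the stress is zero.

P ≈ 0 kN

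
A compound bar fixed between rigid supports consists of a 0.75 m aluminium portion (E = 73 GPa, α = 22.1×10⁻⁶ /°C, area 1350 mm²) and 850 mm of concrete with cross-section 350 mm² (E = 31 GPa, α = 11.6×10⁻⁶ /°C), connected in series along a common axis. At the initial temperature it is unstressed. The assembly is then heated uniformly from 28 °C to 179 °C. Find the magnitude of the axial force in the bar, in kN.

Free thermal expansion of the whole bar: Σ αᵢΔT Lᵢ = 22.1×10⁻⁶×151×750 + 11.6×10⁻⁶×151×850 = 3.992 mm.
The rigid supports impose zero overall length change; the single axial force P common to all segments must satisfy P Σ Lᵢ/(AᵢEᵢ) = δ_free.
The series flexibility is Σ Lᵢ/(AᵢEᵢ) = 750/(1350×73×10³) + 850/(350×31×10³) = 8.595×10⁻⁵ mm/N.
P = 3.992 / 8.595×10⁻⁵ = 46440 N = 46.44 kN, compressive.

P ≈ 46.4 kN (compressive)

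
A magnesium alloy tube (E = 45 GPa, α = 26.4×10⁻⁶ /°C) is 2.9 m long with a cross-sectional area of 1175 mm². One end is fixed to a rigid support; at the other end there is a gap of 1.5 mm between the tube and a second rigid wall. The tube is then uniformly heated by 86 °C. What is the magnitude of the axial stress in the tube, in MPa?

Unrestrained expansion: δ_free = αΔT L = 26.4×10⁻⁶ × 86 × 2900 = 6.584 mm.
The gap closes (δ_free > 1.5 mm) and the wall then resists a further 6.584 − 1.5 = 5.084 mm of expansion.
Compatibility: PL/(AE) = 5.084 mm, so σ = P/A = E × (5.084/2900) = 78.89 MPa.

σ ≈ 78.9 MPa (compressive)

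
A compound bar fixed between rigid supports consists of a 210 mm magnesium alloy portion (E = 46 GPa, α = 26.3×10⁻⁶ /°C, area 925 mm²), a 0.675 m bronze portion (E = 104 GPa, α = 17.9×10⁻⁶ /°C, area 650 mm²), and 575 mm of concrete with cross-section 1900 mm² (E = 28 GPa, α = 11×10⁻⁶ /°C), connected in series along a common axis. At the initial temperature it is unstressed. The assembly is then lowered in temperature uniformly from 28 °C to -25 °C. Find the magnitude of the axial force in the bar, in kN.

P ≈ 49.3 kN (tensile)

If the supports were absent, the total length change would be Σ αᵢΔT Lᵢ = 26.3×10⁻⁶×53×210 + 17.9×10⁻⁶×53×675 + 11×10⁻⁶×53×575 = 1.268 mm.
Since the ends are fixed, an axial force P builds up, equal in every segment, with P · Σ Lᵢ/(AᵢEᵢ) = δ_free.
The series flexibility is Σ Lᵢ/(AᵢEᵢ) = 210/(925×46×10³) + 675/(650×104×10³) + 575/(1900×28×10³) = 2.573×10⁻⁵ mm/N.
Hence P = δ_free / Σ(L/AE) = 1.268/2.573×10⁻⁵ = 49.3 kN (tensile).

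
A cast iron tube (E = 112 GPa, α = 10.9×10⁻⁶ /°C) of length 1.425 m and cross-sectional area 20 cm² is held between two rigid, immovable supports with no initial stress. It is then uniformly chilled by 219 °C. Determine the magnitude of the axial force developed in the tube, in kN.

Full restraint means ε = 0, so the stress is σ = EαΔT = 112×10³ × 10.9×10⁻⁶ × 219 = 267.4 MPa.
Axial force P = σA = 267.4 × 2000 = 534700 N = 534.7 kN, tensile.

P ≈ 535 kN (tensile)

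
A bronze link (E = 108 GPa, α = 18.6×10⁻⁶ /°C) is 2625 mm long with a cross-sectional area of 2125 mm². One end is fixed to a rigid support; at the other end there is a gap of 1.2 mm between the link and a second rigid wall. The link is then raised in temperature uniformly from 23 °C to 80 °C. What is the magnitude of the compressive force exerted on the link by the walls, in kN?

Unrestrained expansion: δ_free = αΔT L = 18.6×10⁻⁶ × 57 × 2625 = 2.783 mm.
The gap closes (δ_free > 1.2 mm) and the wall then resists a further 2.783 − 1.2 = 1.583 mm of expansion.
That suppressed elongation corresponds to σ = E·Δ/L = 108×10³ × 1.583/2625 = 65.13 MPa.
Force on the wall = σA = 65.13 × 2125 mm² = 138.4 kN.

P ≈ 138 kN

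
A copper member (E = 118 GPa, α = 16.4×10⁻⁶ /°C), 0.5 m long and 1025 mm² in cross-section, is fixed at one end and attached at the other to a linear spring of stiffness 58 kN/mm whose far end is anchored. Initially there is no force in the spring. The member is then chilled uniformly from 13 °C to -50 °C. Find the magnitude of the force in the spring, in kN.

If the spring were absent the member would shorten by αΔT L = 16.4×10⁻⁶ × 63 × 500 = 0.5166 mm.
Let P be the tensile force in the spring. The member extends elastically by PL/(AE) and the spring stretches by P/k; together these equal δ_free.
P [ L/(AE) + 1/k ] = δ_free → P [ 500/(1025×118×10³) + 1/(58×10³) ] = 0.5166.
P = 0.5166 / 2.138×10⁻⁵ = 24170 N.

P ≈ 24.2 kN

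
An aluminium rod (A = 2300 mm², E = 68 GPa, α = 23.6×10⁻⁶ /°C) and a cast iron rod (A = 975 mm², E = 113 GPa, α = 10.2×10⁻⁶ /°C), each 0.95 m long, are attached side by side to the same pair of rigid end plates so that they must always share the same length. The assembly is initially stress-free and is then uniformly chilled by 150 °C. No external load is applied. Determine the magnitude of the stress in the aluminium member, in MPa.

σ ≈ 56.5 MPa (tensile)

Both members must finish at the same length. With the larger α, the aluminium tends to over-contract; the plates restrain it, putting the aluminium in tension and the cast iron in compression. With no external load the two internal forces are equal and opposite, magnitude P.
Setting the final lengths equal and cancelling L: (α₁ − α₂)ΔT = P/(A₁E₁) + P/(A₂E₂).
|α₁ − α₂|·ΔT = 13.4×10⁻⁶ × 150 = 0.00201.
1/(A₁E₁) + 1/(A₂E₂) = 1/(2300×68×10³) + 1/(975×113×10³) = 1.547×10⁻⁸ N⁻¹.
P = 0.00201 / 1.547×10⁻⁸ = 129900 N = 129.9 kN.
σ_{aluminium} = P/A₁ = 129900/2300 = 56.49 MPa, tensile.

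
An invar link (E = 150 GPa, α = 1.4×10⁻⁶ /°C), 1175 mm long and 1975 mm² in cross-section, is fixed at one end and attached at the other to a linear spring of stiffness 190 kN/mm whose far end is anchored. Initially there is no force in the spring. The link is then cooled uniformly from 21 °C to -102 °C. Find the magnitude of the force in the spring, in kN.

P ≈ 21.9 kN

The unrestrained thermal change is αΔT L = 1.4×10⁻⁶ × 123 × 1175 = 0.2023 mm.
Let P be the tensile force in the spring. The link extends elastically by PL/(AE) and the spring stretches by P/k; together these equal δ_free.
P [ L/(AE) + 1/k ] = δ_free → P [ 1175/(1975×150×10³) + 1/(190×10³) ] = 0.2023.
P = 0.2023 / 9.229×10⁻⁶ = 21920 N.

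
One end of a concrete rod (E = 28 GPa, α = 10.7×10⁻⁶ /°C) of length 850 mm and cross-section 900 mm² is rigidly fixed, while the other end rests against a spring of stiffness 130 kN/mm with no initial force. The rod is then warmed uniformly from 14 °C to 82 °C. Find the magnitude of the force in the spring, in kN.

If the spring were absent the rod would lengthen by αΔT L = 10.7×10⁻⁶ × 68 × 850 = 0.6185 mm.
With a force P in the spring, the elastic change of the rod is PL/(AE) and that of the spring is P/k; compatibility requires their sum to equal δ_free.
P [ L/(AE) + 1/k ] = δ_free → P [ 850/(900×28×10³) + 1/(130×10³) ] = 0.6185.
P = 0.6185 / 4.142×10⁻⁵ = 14930 N.

P ≈ 14.9 kN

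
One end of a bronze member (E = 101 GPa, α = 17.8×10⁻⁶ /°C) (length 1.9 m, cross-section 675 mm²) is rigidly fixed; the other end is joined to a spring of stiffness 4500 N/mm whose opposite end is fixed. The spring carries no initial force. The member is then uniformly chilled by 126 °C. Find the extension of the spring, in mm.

Free thermal contraction: δ_free = αΔT L = 17.8×10⁻⁶ × 126 × 1900 = 4.261 mm.
Let P be the tensile force in the spring. The member extends elastically by PL/(AE) and the spring stretches by P/k; together these equal δ_free.
So P = δ_free / [L/(AE) + 1/k] = 4.261 / [ 1900/(675×101×10³) + 1/(4500) ].
P = 4.261 / 0.0002501 = 17040 N.
Spring extension = P/k = 17040/(4500) = 3.786 mm.

δ ≈ 3.79 mm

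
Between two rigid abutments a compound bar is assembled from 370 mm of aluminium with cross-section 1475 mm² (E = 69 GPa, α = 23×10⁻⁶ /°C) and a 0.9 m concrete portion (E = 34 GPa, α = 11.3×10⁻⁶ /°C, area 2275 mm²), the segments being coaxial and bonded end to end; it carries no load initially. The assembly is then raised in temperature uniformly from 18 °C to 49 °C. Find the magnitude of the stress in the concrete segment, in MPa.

If the supports were absent, the total length change would be Σ αᵢΔT Lᵢ = 23×10⁻⁶×31×370 + 11.3×10⁻⁶×31×900 = 0.5791 mm.
The rigid supports impose zero overall length change; the single axial force P common to all segments must satisfy P Σ Lᵢ/(AᵢEᵢ) = δ_free.
Σ Lᵢ/(AᵢEᵢ) = 370/(1475×69×10³) + 900/(2275×34×10³) = 1.527×10⁻⁵ mm/N.
Hence P = δ_free / Σ(L/AE) = 0.5791/1.527×10⁻⁵ = 37.92 kN (compressive).
σ_{concrete} = P / A = 37920 / 2275 = 16.67 MPa.

σ ≈ 16.7 MPa (compressive)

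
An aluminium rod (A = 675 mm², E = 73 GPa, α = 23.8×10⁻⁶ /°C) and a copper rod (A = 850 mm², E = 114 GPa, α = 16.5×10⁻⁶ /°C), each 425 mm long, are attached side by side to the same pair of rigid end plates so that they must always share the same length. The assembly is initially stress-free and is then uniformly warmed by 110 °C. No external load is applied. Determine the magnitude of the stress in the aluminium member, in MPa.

Equilibrium of a rigid end plate with no external load gives equal and opposite internal forces ±P in the two members. Since α_{aluminium} > α_{copper}, heating drives the aluminium into compression and the copper into tension.
Compatibility of the two members (thermal + elastic change equal): (α₁ − α₂)ΔT = P·[1/(A₁E₁) + 1/(A₂E₂)].
|α₁ − α₂|·ΔT = 7.3×10⁻⁶ × 110 = 0.000803.
1/(A₁E₁) + 1/(A₂E₂) = 1/(675×73×10³) + 1/(850×114×10³) = 3.061×10⁻⁸ N⁻¹.
So P = 0.000803 / 3.061×10⁻⁸ = 26.23 kN.
σ_{aluminium} = P/A₁ = 26230/675 = 38.86 MPa, compressive.

σ ≈ 38.9 MPa (compressive)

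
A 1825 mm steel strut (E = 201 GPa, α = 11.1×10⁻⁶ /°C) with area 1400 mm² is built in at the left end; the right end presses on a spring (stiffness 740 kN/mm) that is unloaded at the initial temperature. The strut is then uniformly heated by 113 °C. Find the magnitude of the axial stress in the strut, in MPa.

The unrestrained thermal change is αΔT L = 11.1×10⁻⁶ × 113 × 1825 = 2.289 mm.
With a force P in the spring, the elastic change of the strut is PL/(AE) and that of the spring is P/k; compatibility requires their sum to equal δ_free.
P [ L/(AE) + 1/k ] = δ_free → P [ 1825/(1400×201×10³) + 1/(740×10³) ] = 2.289.
P = 2.289 / 7.837×10⁻⁶ = 292100 N.
σ = P/A = 292100/1400 = 208.6 MPa.

σ ≈ 209 MPa (compressive)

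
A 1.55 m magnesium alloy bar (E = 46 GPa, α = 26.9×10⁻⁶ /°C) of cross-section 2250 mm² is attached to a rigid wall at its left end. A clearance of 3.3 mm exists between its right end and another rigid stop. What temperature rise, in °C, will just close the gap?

The gap closes when αΔT L = 3.3 mm, since the bar is still unstressed at that instant.
ΔT = 3.3 / (26.9×10⁻⁶ × 1550) = 79.15 °C.

ΔT ≈ 79.1 °C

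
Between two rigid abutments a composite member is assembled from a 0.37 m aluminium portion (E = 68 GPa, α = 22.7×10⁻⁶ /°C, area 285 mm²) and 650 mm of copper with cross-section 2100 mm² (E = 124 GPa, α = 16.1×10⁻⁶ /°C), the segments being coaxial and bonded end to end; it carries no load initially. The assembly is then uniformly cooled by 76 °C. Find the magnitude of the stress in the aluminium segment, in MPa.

σ ≈ 233 MPa (tensile)

With the walls removed the bar would change length by δ_free = Σ αᵢΔT Lᵢ = 22.7×10⁻⁶×76×370 + 16.1×10⁻⁶×76×650 = 1.434 mm.
The rigid supports impose zero overall length change; the single axial force P common to all segments must satisfy P Σ Lᵢ/(AᵢEᵢ) = δ_free.
The series flexibility is Σ Lᵢ/(AᵢEᵢ) = 370/(285×68×10³) + 650/(2100×124×10³) = 2.159×10⁻⁵ mm/N.
P = 1.434 / 2.159×10⁻⁵ = 66410 N = 66.41 kN, tensile.
σ_{aluminium} = P / A = 66410 / 285 = 233 MPa.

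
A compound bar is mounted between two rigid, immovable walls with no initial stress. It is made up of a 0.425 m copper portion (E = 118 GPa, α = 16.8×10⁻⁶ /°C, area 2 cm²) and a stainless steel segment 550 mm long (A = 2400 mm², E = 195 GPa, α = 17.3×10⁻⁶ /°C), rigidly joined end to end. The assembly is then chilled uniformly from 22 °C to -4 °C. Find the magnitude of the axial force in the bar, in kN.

P ≈ 22.6 kN (tensile)

If the supports were absent, the total length change would be Σ αᵢΔT Lᵢ = 16.8×10⁻⁶×26×425 + 17.3×10⁻⁶×26×550 = 0.433 mm.
The rigid supports impose zero overall length change; the single axial force P common to all segments must satisfy P Σ Lᵢ/(AᵢEᵢ) = δ_free.
Σ Lᵢ/(AᵢEᵢ) = 425/(200×118×10³) + 550/(2400×195×10³) = 1.918×10⁻⁵ mm/N.
P = 0.433 / 1.918×10⁻⁵ = 22570 N = 22.57 kN, tensile.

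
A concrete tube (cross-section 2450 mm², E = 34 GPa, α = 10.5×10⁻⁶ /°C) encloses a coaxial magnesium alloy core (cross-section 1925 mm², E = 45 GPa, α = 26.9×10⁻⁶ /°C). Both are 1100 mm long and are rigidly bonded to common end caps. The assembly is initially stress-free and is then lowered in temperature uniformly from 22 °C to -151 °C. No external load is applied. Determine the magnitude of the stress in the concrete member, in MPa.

The magnesium alloy has the larger α, so on cooling it would change length more than the concrete if both were free. The rigid plates force a common final length, so the magnesium alloy is put into tension and the concrete into compression, with equal and opposite forces P (no external load).
Setting the final lengths equal and cancelling L: (α₁ − α₂)ΔT = P/(A₁E₁) + P/(A₂E₂).
|α₁ − α₂|·ΔT = 16.4×10⁻⁶ × 173 = 0.002837.
1/(A₁E₁) + 1/(A₂E₂) = 1/(2450×34×10³) + 1/(1925×45×10³) = 2.355×10⁻⁸ N⁻¹.
So P = 0.002837 / 2.355×10⁻⁸ = 120.5 kN.
σ_{concrete} = P/A₁ = 120500/2450 = 49.18 MPa, compressive.

σ ≈ 49.2 MPa (compressive)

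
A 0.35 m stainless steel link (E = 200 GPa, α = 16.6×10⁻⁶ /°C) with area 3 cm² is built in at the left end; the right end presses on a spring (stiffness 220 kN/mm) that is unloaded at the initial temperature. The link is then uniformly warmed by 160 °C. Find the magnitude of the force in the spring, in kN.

P ≈ 89.6 kN

The unrestrained thermal change is αΔT L = 16.6×10⁻⁶ × 160 × 350 = 0.9296 mm.
With a force P in the spring, the elastic change of the link is PL/(AE) and that of the spring is P/k; compatibility requires their sum to equal δ_free.
P [ L/(AE) + 1/k ] = δ_free → P [ 350/(300×200×10³) + 1/(220×10³) ] = 0.9296.
P = 0.9296 / 1.038×10⁻⁵ = 89570 N.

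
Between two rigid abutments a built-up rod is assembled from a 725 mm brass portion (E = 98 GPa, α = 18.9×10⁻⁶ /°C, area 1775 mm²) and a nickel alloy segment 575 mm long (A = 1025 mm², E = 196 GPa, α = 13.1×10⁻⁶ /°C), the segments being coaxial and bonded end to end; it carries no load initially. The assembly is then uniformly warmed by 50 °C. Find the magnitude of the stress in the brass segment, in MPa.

σ ≈ 85.1 MPa (compressive)

Free thermal expansion of the whole bar: Σ αᵢΔT Lᵢ = 18.9×10⁻⁶×50×725 + 13.1×10⁻⁶×50×575 = 1.062 mm.
Since the ends are fixed, an axial force P builds up, equal in every segment, with P · Σ Lᵢ/(AᵢEᵢ) = δ_free.
Σ Lᵢ/(AᵢEᵢ) = 725/(1775×98×10³) + 575/(1025×196×10³) = 7.03×10⁻⁶ mm/N.
Hence P = δ_free / Σ(L/AE) = 1.062/7.03×10⁻⁶ = 151 kN (compressive).
σ_{brass} = P / A = 151000 / 1775 = 85.09 MPa.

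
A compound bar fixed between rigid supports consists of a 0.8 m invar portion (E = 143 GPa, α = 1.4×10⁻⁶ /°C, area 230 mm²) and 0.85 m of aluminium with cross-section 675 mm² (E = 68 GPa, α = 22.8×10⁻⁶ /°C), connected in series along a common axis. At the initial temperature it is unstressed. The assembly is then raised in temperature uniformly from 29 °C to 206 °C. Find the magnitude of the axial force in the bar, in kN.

P ≈ 84.7 kN (compressive)

If the supports were absent, the total length change would be Σ αᵢΔT Lᵢ = 1.4×10⁻⁶×177×800 + 22.8×10⁻⁶×177×850 = 3.628 mm.
The rigid supports impose zero overall length change; the single axial force P common to all segments must satisfy P Σ Lᵢ/(AᵢEᵢ) = δ_free.
Σ Lᵢ/(AᵢEᵢ) = 800/(230×143×10³) + 850/(675×68×10³) = 4.284×10⁻⁵ mm/N.
P = 3.628 / 4.284×10⁻⁵ = 84690 N = 84.69 kN, compressive.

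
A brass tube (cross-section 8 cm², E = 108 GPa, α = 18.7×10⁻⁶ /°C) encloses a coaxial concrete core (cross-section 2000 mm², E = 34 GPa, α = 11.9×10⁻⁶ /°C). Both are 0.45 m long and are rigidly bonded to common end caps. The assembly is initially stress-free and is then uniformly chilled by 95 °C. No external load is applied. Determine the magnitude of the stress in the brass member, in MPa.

Both members must finish at the same length. With the larger α, the brass tends to over-contract; the plates restrain it, putting the brass in tension and the concrete in compression. With no external load the two internal forces are equal and opposite, magnitude P.
Compatibility of the two members (thermal + elastic change equal): (α₁ − α₂)ΔT = P·[1/(A₁E₁) + 1/(A₂E₂)].
|α₁ − α₂|·ΔT = 6.8×10⁻⁶ × 95 = 0.000646.
1/(A₁E₁) + 1/(A₂E₂) = 1/(800×108×10³) + 1/(2000×34×10³) = 2.628×10⁻⁸ N⁻¹.
So P = 0.000646 / 2.628×10⁻⁸ = 24.58 kN.
σ_{brass} = P/A₁ = 24580/800 = 30.73 MPa, tensile.

σ ≈ 30.7 MPa (tensile)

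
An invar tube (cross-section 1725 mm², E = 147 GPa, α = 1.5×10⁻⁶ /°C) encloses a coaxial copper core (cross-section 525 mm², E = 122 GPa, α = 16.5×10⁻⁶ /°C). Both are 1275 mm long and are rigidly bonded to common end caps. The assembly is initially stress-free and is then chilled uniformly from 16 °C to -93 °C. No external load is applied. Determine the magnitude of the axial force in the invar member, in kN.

P ≈ 83.6 kN (compressive in the invar)

Equilibrium of a rigid end plate with no external load gives equal and opposite internal forces ±P in the two members. Since α_{copper} > α_{invar}, cooling drives the copper into tension and the invar into compression.
Equating the net (thermal + elastic) strains gives |α₁ − α₂|·ΔT = P·[1/(A₁E₁) + 1/(A₂E₂)].
|α₁ − α₂|·ΔT = 15×10⁻⁶ × 109 = 0.001635.
1/(A₁E₁) + 1/(A₂E₂) = 1/(1725×147×10³) + 1/(525×122×10³) = 1.956×10⁻⁸ N⁻¹.
P = 0.001635 / 1.956×10⁻⁸ = 83600 N = 83.6 kN.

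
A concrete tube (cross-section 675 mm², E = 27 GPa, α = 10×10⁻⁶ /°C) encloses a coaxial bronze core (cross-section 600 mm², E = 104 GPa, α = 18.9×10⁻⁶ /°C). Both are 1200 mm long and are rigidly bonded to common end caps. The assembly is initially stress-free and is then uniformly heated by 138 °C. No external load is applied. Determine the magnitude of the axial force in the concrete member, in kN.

The bronze has the larger α, so on heating it would change length more than the concrete if both were free. The rigid plates force a common final length, so the bronze is put into compression and the concrete into tension, with equal and opposite forces P (no external load).
Compatibility of the two members (thermal + elastic change equal): (α₁ − α₂)ΔT = P·[1/(A₁E₁) + 1/(A₂E₂)].
|α₁ − α₂|·ΔT = 8.9×10⁻⁶ × 138 = 0.001228.
1/(A₁E₁) + 1/(A₂E₂) = 1/(675×27×10³) + 1/(600×104×10³) = 7.09×10⁻⁸ N⁻¹.
So P = 0.001228 / 7.09×10⁻⁸ = 17.32 kN.

P ≈ 17.3 kN (tensile in the concrete)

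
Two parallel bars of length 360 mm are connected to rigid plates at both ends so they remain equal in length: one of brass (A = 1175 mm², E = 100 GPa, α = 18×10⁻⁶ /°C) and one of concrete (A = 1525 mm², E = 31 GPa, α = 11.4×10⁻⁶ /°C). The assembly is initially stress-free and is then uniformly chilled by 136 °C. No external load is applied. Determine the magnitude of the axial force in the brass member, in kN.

P ≈ 30.3 kN (tensile in the brass)

Equilibrium of a rigid end plate with no external load gives equal and opposite internal forces ±P in the two members. Since α_{brass} > α_{concrete}, cooling drives the brass into tension and the concrete into compression.
Equating the net (thermal + elastic) strains gives |α₁ − α₂|·ΔT = P·[1/(A₁E₁) + 1/(A₂E₂)].
|α₁ − α₂|·ΔT = 6.6×10⁻⁶ × 136 = 0.0008976.
1/(A₁E₁) + 1/(A₂E₂) = 1/(1175×100×10³) + 1/(1525×31×10³) = 2.966×10⁻⁸ N⁻¹.
P = 0.0008976 / 2.966×10⁻⁸ = 30260 N = 30.26 kN.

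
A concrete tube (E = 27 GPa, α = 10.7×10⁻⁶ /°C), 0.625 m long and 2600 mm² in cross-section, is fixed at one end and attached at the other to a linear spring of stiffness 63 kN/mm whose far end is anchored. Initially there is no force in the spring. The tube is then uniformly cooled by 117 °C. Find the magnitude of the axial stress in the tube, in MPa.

If the spring were absent the tube would shorten by αΔT L = 10.7×10⁻⁶ × 117 × 625 = 0.7824 mm.
Let P be the tensile force in the spring. The tube extends elastically by PL/(AE) and the spring stretches by P/k; together these equal δ_free.
P [ L/(AE) + 1/k ] = δ_free → P [ 625/(2600×27×10³) + 1/(63×10³) ] = 0.7824.
P = 0.7824 / 2.478×10⁻⁵ = 31580 N.
σ = P/A = 31580/2600 = 12.15 MPa.

σ ≈ 12.1 MPa (tensile)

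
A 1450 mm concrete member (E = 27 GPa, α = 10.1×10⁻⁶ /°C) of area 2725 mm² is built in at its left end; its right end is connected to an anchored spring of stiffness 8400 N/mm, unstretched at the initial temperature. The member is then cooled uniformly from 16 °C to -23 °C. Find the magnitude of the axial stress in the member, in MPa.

σ ≈ 1.51 MPa (tensile)

The unrestrained thermal change is αΔT L = 10.1×10⁻⁶ × 39 × 1450 = 0.5712 mm.
With a force P in the spring, the elastic change of the member is PL/(AE) and that of the spring is P/k; compatibility requires their sum to equal δ_free.
P [ L/(AE) + 1/k ] = δ_free → P [ 1450/(2725×27×10³) + 1/(8400) ] = 0.5712.
P = 0.5712 / 0.0001388 = 4116 N.
σ = P/A = 4116/2725 = 1.511 MPa.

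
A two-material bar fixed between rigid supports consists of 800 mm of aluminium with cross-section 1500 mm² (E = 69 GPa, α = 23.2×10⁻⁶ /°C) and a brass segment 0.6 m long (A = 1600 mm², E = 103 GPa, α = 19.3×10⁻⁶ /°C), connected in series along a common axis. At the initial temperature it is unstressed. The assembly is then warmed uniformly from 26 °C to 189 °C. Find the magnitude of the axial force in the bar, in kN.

If the supports were absent, the total length change would be Σ αᵢΔT Lᵢ = 23.2×10⁻⁶×163×800 + 19.3×10⁻⁶×163×600 = 4.913 mm.
The rigid supports impose zero overall length change; the single axial force P common to all segments must satisfy P Σ Lᵢ/(AᵢEᵢ) = δ_free.
Σ Lᵢ/(AᵢEᵢ) = 800/(1500×69×10³) + 600/(1600×103×10³) = 1.137×10⁻⁵ mm/N.
Hence P = δ_free / Σ(L/AE) = 4.913/1.137×10⁻⁵ = 432.1 kN (compressive).

P ≈ 432 kN (compressive)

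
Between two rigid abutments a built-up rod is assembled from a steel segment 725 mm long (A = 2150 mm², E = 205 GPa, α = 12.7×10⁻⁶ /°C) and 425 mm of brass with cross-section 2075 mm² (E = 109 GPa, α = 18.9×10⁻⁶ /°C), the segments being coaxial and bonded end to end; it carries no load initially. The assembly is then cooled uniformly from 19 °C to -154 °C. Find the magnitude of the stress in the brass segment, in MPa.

σ ≈ 408 MPa (tensile)

With the walls removed the bar would change length by δ_free = Σ αᵢΔT Lᵢ = 12.7×10⁻⁶×173×725 + 18.9×10⁻⁶×173×425 = 2.983 mm.
Since the ends are fixed, an axial force P builds up, equal in every segment, with P · Σ Lᵢ/(AᵢEᵢ) = δ_free.
The series flexibility is Σ Lᵢ/(AᵢEᵢ) = 725/(2150×205×10³) + 425/(2075×109×10³) = 3.524×10⁻⁶ mm/N.
P = 2.983 / 3.524×10⁻⁶ = 846300 N = 846.3 kN, tensile.
σ_{brass} = P / A = 846300 / 2075 = 407.9 MPa.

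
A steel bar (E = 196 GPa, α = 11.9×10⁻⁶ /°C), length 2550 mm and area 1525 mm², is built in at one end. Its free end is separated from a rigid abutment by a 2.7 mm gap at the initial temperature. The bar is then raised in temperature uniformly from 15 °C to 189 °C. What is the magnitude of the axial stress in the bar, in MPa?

σ ≈ 198 MPa (compressive)

Unrestrained expansion: δ_free = αΔT L = 11.9×10⁻⁶ × 174 × 2550 = 5.28 mm.
The gap closes (δ_free > 2.7 mm) and the wall then resists a further 5.28 − 2.7 = 2.58 mm of expansion.
Compatibility: PL/(AE) = 2.58 mm, so σ = P/A = E × (2.58/2550) = 198.3 MPa.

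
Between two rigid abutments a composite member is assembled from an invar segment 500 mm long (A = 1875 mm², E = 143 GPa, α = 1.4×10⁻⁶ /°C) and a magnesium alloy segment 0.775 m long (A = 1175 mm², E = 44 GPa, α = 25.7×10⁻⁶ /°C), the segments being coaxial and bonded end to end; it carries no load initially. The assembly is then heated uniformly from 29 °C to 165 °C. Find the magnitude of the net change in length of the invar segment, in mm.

|ΔL| ≈ 0.215 mm

If the supports were absent, the total length change would be Σ αᵢΔT Lᵢ = 1.4×10⁻⁶×136×500 + 25.7×10⁻⁶×136×775 = 2.804 mm.
The walls prevent any net length change, so an axial force P (same in every segment) develops. Compatibility: P · Σ Lᵢ/(AᵢEᵢ) = δ_free.
Σ Lᵢ/(AᵢEᵢ) = 500/(1875×143×10³) + 775/(1175×44×10³) = 1.686×10⁻⁵ mm/N.
So P = 2.804 / 1.686×10⁻⁵ = 166.4 kN, compressive.
For the invar segment, free thermal change = 1.4×10⁻⁶×136×500 = 0.0952 mm and elastic change from P = 166400×500/(1875×143×10³) = 0.3102 mm; these oppose, so the net change is 0.215 mm (segment shortens).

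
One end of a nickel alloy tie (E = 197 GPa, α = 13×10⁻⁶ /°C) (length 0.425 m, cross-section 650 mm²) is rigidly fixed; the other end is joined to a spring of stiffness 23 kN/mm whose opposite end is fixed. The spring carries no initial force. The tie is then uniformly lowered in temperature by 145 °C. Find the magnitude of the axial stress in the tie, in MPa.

σ ≈ 26.3 MPa (tensile)

The unrestrained thermal change is αΔT L = 13×10⁻⁶ × 145 × 425 = 0.8011 mm.
Let P be the tensile force in the spring. The tie extends elastically by PL/(AE) and the spring stretches by P/k; together these equal δ_free.
P [ L/(AE) + 1/k ] = δ_free → P [ 425/(650×197×10³) + 1/(23×10³) ] = 0.8011.
P = 0.8011 / 4.68×10⁻⁵ = 17120 N.
σ = P/A = 17120/650 = 26.34 MPa.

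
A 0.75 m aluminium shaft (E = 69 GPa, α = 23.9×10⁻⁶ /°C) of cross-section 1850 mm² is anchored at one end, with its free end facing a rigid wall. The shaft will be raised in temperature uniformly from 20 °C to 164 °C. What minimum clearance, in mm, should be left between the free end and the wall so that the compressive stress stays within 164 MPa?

g ≈ 0.799 mm

Free expansion if unrestrained: δ_free = αΔT L = 23.9×10⁻⁶ × 144 × 750 = 2.581 mm.
A stress of 164 MPa corresponds to the wall pushing the shaft back by σL/E = 164×750/(69×10³) = 1.783 mm.
So the gap has to take up the difference, g_min = δ_free − σL/E = 2.581 − 1.783 = 0.7986 mm.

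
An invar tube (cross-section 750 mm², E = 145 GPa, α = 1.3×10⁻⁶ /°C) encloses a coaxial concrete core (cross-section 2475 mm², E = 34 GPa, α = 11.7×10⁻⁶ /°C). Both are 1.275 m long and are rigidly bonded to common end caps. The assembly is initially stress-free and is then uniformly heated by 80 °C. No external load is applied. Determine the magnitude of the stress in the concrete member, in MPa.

σ ≈ 15.9 MPa (compressive)

Both members must finish at the same length. With the larger α, the concrete tends to over-expand; the plates restrain it, putting the concrete in compression and the invar in tension. With no external load the two internal forces are equal and opposite, magnitude P.
Equating the net (thermal + elastic) strains gives |α₁ − α₂|·ΔT = P·[1/(A₁E₁) + 1/(A₂E₂)].
|α₁ − α₂|·ΔT = 10.4×10⁻⁶ × 80 = 0.000832.
1/(A₁E₁) + 1/(A₂E₂) = 1/(750×145×10³) + 1/(2475×34×10³) = 2.108×10⁻⁸ N⁻¹.
So P = 0.000832 / 2.108×10⁻⁸ = 39.47 kN.
σ_{concrete} = P/A₂ = 39470/2475 = 15.95 MPa, compressive.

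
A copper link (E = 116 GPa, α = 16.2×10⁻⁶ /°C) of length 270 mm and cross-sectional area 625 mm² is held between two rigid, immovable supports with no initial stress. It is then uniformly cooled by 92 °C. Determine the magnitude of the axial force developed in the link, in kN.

With zero net strain, σ = E·αΔT = 116 GPa × 16.2×10⁻⁶ × 92 = 172.9 MPa.
P = AEαΔT = 625 × 116×10³ × 16.2×10⁻⁶ × 92 = 108.1 kN (tensile).

P ≈ 108 kN (tensile)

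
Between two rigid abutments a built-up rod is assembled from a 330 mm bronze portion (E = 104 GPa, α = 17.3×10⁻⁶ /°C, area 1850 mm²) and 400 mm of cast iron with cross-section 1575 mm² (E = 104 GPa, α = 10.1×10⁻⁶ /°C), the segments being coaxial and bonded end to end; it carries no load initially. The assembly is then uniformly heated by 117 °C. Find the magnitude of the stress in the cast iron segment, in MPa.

With the walls removed the bar would change length by δ_free = Σ αᵢΔT Lᵢ = 17.3×10⁻⁶×117×330 + 10.1×10⁻⁶×117×400 = 1.141 mm.
Since the ends are fixed, an axial force P builds up, equal in every segment, with P · Σ Lᵢ/(AᵢEᵢ) = δ_free.
The series flexibility is Σ Lᵢ/(AᵢEᵢ) = 330/(1850×104×10³) + 400/(1575×104×10³) = 4.157×10⁻⁶ mm/N.
Hence P = δ_free / Σ(L/AE) = 1.141/4.157×10⁻⁶ = 274.4 kN (compressive).
σ_{cast iron} = P / A = 274400 / 1575 = 174.2 MPa.

σ ≈ 174 MPa (compressive)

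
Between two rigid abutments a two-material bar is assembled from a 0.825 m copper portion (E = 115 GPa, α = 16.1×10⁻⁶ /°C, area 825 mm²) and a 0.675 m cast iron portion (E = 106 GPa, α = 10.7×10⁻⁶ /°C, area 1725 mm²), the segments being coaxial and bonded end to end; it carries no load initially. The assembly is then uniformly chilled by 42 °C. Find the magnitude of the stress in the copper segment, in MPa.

σ ≈ 84.3 MPa (tensile)

If the supports were absent, the total length change would be Σ αᵢΔT Lᵢ = 16.1×10⁻⁶×42×825 + 10.7×10⁻⁶×42×675 = 0.8612 mm.
The rigid supports impose zero overall length change; the single axial force P common to all segments must satisfy P Σ Lᵢ/(AᵢEᵢ) = δ_free.
The series flexibility is Σ Lᵢ/(AᵢEᵢ) = 825/(825×115×10³) + 675/(1725×106×10³) = 1.239×10⁻⁵ mm/N.
So P = 0.8612 / 1.239×10⁻⁵ = 69.52 kN, tensile.
σ_{copper} = P / A = 69520 / 825 = 84.27 MPa.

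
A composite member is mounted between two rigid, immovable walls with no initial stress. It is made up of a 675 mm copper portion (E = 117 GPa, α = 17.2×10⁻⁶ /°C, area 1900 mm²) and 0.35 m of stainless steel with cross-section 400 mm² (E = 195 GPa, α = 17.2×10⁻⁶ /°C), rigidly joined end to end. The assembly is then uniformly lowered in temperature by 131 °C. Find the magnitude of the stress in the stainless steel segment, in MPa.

With the walls removed the bar would change length by δ_free = Σ αᵢΔT Lᵢ = 17.2×10⁻⁶×131×675 + 17.2×10⁻⁶×131×350 = 2.31 mm.
The rigid supports impose zero overall length change; the single axial force P common to all segments must satisfy P Σ Lᵢ/(AᵢEᵢ) = δ_free.
The series flexibility is Σ Lᵢ/(AᵢEᵢ) = 675/(1900×117×10³) + 350/(400×195×10³) = 7.524×10⁻⁶ mm/N.
P = 2.31 / 7.524×10⁻⁶ = 307000 N = 307 kN, tensile.
σ_{stainless steel} = P / A = 307000 / 400 = 767.4 MPa.

σ ≈ 767 MPa (tensile)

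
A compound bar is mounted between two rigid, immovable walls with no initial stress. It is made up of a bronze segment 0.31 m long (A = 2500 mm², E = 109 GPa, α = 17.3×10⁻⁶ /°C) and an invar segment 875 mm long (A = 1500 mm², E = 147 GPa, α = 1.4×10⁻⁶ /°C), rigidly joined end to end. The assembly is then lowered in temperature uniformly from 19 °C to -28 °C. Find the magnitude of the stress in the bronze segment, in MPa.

Free thermal contraction of the whole bar: Σ αᵢΔT Lᵢ = 17.3×10⁻⁶×47×310 + 1.4×10⁻⁶×47×875 = 0.3096 mm.
The walls prevent any net length change, so an axial force P (same in every segment) develops. Compatibility: P · Σ Lᵢ/(AᵢEᵢ) = δ_free.
The series flexibility is Σ Lᵢ/(AᵢEᵢ) = 310/(2500×109×10³) + 875/(1500×147×10³) = 5.106×10⁻⁶ mm/N.
Hence P = δ_free / Σ(L/AE) = 0.3096/5.106×10⁻⁶ = 60.64 kN (tensile).
σ_{bronze} = P / A = 60640 / 2500 = 24.26 MPa.

σ ≈ 24.3 MPa (tensile)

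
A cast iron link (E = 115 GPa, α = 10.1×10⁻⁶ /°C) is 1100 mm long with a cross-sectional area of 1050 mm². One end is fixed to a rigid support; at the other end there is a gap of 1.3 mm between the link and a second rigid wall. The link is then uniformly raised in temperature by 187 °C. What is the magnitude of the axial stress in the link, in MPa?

σ ≈ 81.3 MPa (compressive)

If the wall were absent the link would grow by αΔT L = 10.1×10⁻⁶ × 187 × 1100 = 2.078 mm.
After closing the 1.3 mm clearance, 2.078 − 1.3 = 0.7776 mm of expansion remains to be suppressed by the wall.
Compatibility: PL/(AE) = 0.7776 mm, so σ = P/A = E × (0.7776/1100) = 81.29 MPa.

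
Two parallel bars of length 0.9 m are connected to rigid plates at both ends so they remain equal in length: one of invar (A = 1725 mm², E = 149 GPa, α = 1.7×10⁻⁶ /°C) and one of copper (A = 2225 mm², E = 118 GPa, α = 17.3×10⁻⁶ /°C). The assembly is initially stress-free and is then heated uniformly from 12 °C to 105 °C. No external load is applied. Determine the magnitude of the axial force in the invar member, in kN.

P ≈ 188 kN (tensile in the invar)

Both members must finish at the same length. With the larger α, the copper tends to over-expand; the plates restrain it, putting the copper in compression and the invar in tension. With no external load the two internal forces are equal and opposite, magnitude P.
Equating the net (thermal + elastic) strains gives |α₁ − α₂|·ΔT = P·[1/(A₁E₁) + 1/(A₂E₂)].
|α₁ − α₂|·ΔT = 15.6×10⁻⁶ × 93 = 0.001451.
1/(A₁E₁) + 1/(A₂E₂) = 1/(1725×149×10³) + 1/(2225×118×10³) = 7.699×10⁻⁹ N⁻¹.
So P = 0.001451 / 7.699×10⁻⁹ = 188.4 kN.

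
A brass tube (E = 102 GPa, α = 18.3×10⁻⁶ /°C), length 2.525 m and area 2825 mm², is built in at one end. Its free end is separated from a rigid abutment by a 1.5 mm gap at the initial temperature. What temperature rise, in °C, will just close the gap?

ΔT ≈ 32.5 °C

Contact occurs when the free expansion equals the gap: αΔT L = 1.5 mm.
ΔT = 1.5 / (18.3×10⁻⁶ × 2525) = 32.46 °C.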